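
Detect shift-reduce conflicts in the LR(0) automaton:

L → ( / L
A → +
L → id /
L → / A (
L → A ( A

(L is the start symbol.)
Augment with L' → L and build the canonical LR(0) collection (I0 = CLOSURE({[L' → . L]}), then GOTO on every symbol after a dot until no new states appear). It has 14 states:
  I0: { [A → . +], [L → . ( / L], [L → . / A (], [L → . A ( A], [L → . id /], [L' → . L] }  — shift
  I1: { [L → ( . / L] }  — shift
  I2: { [A → + .] }  — reduce
  I3: { [A → . +], [L → / . A (] }  — shift
  I4: { [L → A . ( A] }  — shift
  I5: { [L' → L .] }  — accept
  I6: { [L → id . /] }  — shift
  I7: { [L → id / .] }  — reduce
  I8: { [A → . +], [L → A ( . A] }  — shift
  I9: { [L → A ( A .] }  — reduce
  I10: { [L → / A . (] }  — shift
  I11: { [L → / A ( .] }  — reduce
  I12: { [A → . +], [L → ( / . L], [L → . ( / L], [L → . / A (], [L → . A ( A], [L → . id /] }  — shift
  I13: { [L → ( / L .] }  — reduce

No state contains both a complete item and a shift item.

Answer: No shift-reduce conflicts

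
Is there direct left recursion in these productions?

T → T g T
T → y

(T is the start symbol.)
T → T g T: LEFT RECURSIVE (starts with T)
T → y: starts with y

The grammar has direct left recursion on: T.

Answer: Yes, T is left-recursive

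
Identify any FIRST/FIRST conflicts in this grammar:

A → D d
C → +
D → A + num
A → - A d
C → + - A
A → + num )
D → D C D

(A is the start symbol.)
Yes. A → D d / A → '-' A d on { '-' }; A → D d / A → '+' num ')' on { '+' }; C → '+' / C → '+' '-' A on { '+' }; D → A '+' num / D → D C D on { '+', '-' }

FIRST sets of the non-terminals at (or reachable through a nullable prefix from) the front of some alternative:
  FIRST(D) = { '+', '-' }
  FIRST(A) = { '+', '-' }

Productions for A:
  A → D d: FIRST = { '+', '-' }
  A → - A d: FIRST = { '-' }
  A → + num ): FIRST = { '+' }
Productions for C:
  C → +: FIRST = { '+' }
  C → + - A: FIRST = { '+' }
Productions for D:
  D → A + num: FIRST = { '+', '-' }
  D → D C D: FIRST = { '+', '-' }

Conflict for A: A → D d and A → - A d
  Overlap: { '-' }
Conflict for A: A → D d and A → + num )
  Overlap: { '+' }
Conflict for C: C → + and C → + - A
  Overlap: { '+' }
Conflict for D: D → A + num and D → D C D
  Overlap: { '+', '-' }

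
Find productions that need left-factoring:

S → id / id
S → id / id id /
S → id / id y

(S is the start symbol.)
Yes, S has productions with common prefix 'id / id'

Left-factoring is needed when two productions for the same non-terminal
share a common prefix on the right-hand side.

Productions for S:
  S → id / id
  S → id / id id /
  S → id / id y

Found common prefix 'id / id' in productions for S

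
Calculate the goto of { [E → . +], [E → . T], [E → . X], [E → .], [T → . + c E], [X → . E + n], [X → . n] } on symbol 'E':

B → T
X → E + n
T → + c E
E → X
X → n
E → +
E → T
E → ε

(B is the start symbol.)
GOTO(I, 'E') = CLOSURE({ [A → αX.β] : [A → α.Xβ] ∈ I, X = 'E' })

Items with dot before 'E', with the dot advanced:
  [X → . E + n] → [X → E . + n]
Closure adds nothing (no advanced item has the dot before a non-terminal).

GOTO = { [X → E . + n] }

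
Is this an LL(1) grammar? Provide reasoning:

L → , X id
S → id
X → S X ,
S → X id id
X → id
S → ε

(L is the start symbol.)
No. Predict set conflict for S: { 'id' }

Relevant sets:
  FIRST(X) = { 'id' }
  FIRST(S) = { 'id', ε }
  FOLLOW(S) = { 'id' }

For S:
  PREDICT(S → id) = { 'id' }
  PREDICT(S → X id id) = { 'id' }
  PREDICT(S → ε) = { 'id' }
For X:
  PREDICT(X → S X ',') = { 'id' }
  PREDICT(X → id) = { 'id' }
L has a single production, so nothing to check there.

Conflict found: Predict set conflict for S: { 'id' }
The grammar is NOT LL(1).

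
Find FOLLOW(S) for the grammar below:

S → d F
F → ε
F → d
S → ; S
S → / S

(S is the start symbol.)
{ $ }

To compute FOLLOW(S), find every occurrence of S on a right-hand side N → α S β: add FIRST(β) \ {ε}, and if β is empty or nullable also add FOLLOW(N). Iterate to a fixed point.

S is the start symbol, so $ ∈ FOLLOW(S).
In S → ; S: S is at the end; this adds FOLLOW(S) to itself — nothing new
In S → / S: S is at the end; this adds FOLLOW(S) to itself — nothing new

Taking the union: FOLLOW(S) = { $ }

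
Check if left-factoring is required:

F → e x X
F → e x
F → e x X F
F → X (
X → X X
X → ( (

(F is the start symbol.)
Yes, F has productions with common prefix 'e x'

Left-factoring is needed when two productions for the same non-terminal
share a common prefix on the right-hand side.

Productions for F:
  F → e x X
  F → e x
  F → e x X F
  F → X (
Productions for X:
  X → X X
  X → ( (

Found common prefix 'e x' in productions for F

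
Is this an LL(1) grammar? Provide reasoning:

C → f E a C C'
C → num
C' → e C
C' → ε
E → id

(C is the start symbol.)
No. Predict set conflict for C': { 'e' }

Relevant sets:
  FOLLOW(C') = { $, 'e' }

For C:
  PREDICT(C → f E a C C') = { 'f' }
  PREDICT(C → num) = { 'num' }
For C':
  PREDICT(C' → e C) = { 'e' }
  PREDICT(C' → ε) = { $, 'e' }
E has a single production, so nothing to check there.

Conflict found: Predict set conflict for C': { 'e' }
The grammar is NOT LL(1).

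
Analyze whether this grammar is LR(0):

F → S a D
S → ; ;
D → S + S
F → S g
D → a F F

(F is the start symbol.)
A grammar is LR(0) if no state in the canonical LR(0) collection has:
  - both a shift item (dot before a terminal) and a complete item (shift-reduce conflict), or
  - two or more complete items (reduce-reduce conflict; the accept item [F' → F .] counts as a complete item here).

Augment with F' → F and build the canonical LR(0) collection (I0 = CLOSURE({[F' → . F]}), then GOTO on every symbol after a dot until no new states appear). It has 14 states:
  I0: { [F → . S a D], [F → . S g], [F' → . F], [S → . ; ;] }  — shift
  I1: { [S → ; . ;] }  — shift
  I2: { [F' → F .] }  — accept
  I3: { [F → S . a D], [F → S . g] }  — shift
  I4: { [D → . S + S], [D → . a F F], [F → S a . D], [S → . ; ;] }  — shift
  I5: { [F → S g .] }  — reduce
  I6: { [F → S a D .] }  — reduce
  I7: { [D → S . + S] }  — shift
  I8: { [D → a . F F], [F → . S a D], [F → . S g], [S → . ; ;] }  — shift
  I9: { [D → a F . F], [F → . S a D], [F → . S g], [S → . ; ;] }  — shift
  I10: { [D → a F F .] }  — reduce
  I11: { [D → S + . S], [S → . ; ;] }  — shift
  I12: { [D → S + S .] }  — reduce
  I13: { [S → ; ; .] }  — reduce

Every state is either a pure shift/goto state or contains exactly one complete item and nothing to shift — no conflicts. The grammar is LR(0).

Answer: Yes, the grammar is LR(0)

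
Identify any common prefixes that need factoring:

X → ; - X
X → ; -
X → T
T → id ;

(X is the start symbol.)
Left-factoring is needed when two productions for the same non-terminal
share a common prefix on the right-hand side.

Productions for X:
  X → ; - X
  X → ; -
  X → T

Found common prefix '; -' in productions for X

Answer: Yes, X has productions with common prefix '; -'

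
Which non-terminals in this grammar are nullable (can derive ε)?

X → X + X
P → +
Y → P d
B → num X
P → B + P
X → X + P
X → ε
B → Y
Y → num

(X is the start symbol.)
{ 'X' }

A non-terminal is nullable if it can derive ε (the empty string): either it has an ε-production, or it has a production whose right-hand side consists entirely of nullable non-terminals.

ε-productions: X → ε
So X is immediately nullable.
No further non-terminal can be added: every production for the remaining non-terminals contains a terminal or a non-nullable non-terminal.
Nullable = { 'X' }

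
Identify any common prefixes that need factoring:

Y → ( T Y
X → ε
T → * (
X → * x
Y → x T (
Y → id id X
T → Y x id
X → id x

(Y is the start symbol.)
No, left-factoring is not needed

Left-factoring is needed when two productions for the same non-terminal
share a common prefix on the right-hand side.

Productions for Y:
  Y → ( T Y
  Y → x T (
  Y → id id X
Productions for X:
  X → ε
  X → * x
  X → id x
Productions for T:
  T → * (
  T → Y x id

No common prefixes found.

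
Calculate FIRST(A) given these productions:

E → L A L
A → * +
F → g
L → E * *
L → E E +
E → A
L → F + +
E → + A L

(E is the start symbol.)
{ '*' }

From A → * +:
  - '*' is a terminal: add '*' and stop

Collecting: FIRST(A) = { '*' }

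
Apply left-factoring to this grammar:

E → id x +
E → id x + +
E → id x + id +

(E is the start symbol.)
Left-factoring transforms A → αβ₁ | αβ₂ into A → αA' and A' → β₁ | β₂
(α is the longest common prefix among the alternatives). Repeat until
no nonterminal has two alternatives with a common prefix.

Round 1: E has alternatives sharing prefix 'id x +'. Introduce E': E → id x + E'
  Add: E' → ε
  Add: E' → +
  Add: E' → id +

No remaining common prefixes — done.

Resulting grammar:
E → id x + E'
E' → ε
E' → +
E' → id +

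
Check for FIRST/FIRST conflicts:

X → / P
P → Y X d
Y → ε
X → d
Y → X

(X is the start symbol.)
No FIRST/FIRST conflicts.

A FIRST/FIRST conflict occurs when two productions N → α and N → β for the same non-terminal have FIRST(α) ∩ FIRST(β) ≠ ∅ (with ε ∈ FIRST of a nullable right-hand side, so two nullable alternatives also conflict).

FIRST sets of the non-terminals at (or reachable through a nullable prefix from) the front of some alternative:
  FIRST(X) = { '/', 'd' }

Productions for X:
  X → / P: FIRST = { '/' }
  X → d: FIRST = { 'd' }
Productions for Y:
  Y → ε: FIRST = { ε }
  Y → X: FIRST = { '/', 'd' }
P has only one production, so no FIRST/FIRST conflict is possible there.

All alternatives of each non-terminal have pairwise disjoint FIRST sets.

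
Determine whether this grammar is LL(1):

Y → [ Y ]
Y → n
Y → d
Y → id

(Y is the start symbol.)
Yes, the grammar is LL(1).

A grammar is LL(1) if for each non-terminal N with multiple productions, the predict sets of those productions are pairwise disjoint, where PREDICT(N → α) = (FIRST(α) \ {ε}) ∪ (FOLLOW(N) if α ⇒* ε).

For Y:
  PREDICT(Y → '[' Y ']') = { '[' }
  PREDICT(Y → n) = { 'n' }
  PREDICT(Y → d) = { 'd' }
  PREDICT(Y → id) = { 'id' }

All predict sets are disjoint. The grammar IS LL(1).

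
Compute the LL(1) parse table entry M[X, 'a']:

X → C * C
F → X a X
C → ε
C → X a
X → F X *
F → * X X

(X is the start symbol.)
Empty (error entry)

To find M[X, 'a'], we find productions for X where 'a' is in the predict set (PREDICT(N → α) = (FIRST(α) \ {ε}) ∪ (FOLLOW(N) if α ⇒* ε)).

Relevant sets:
  FIRST(C) = { '*', ε }
  FIRST(F) = { '*' }

X → C * C: PREDICT = { '*' }
X → F X *: PREDICT = { '*' }

M[X, 'a'] is empty (no production applies)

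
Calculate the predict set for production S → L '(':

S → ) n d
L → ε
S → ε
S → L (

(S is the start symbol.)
PREDICT(S → L '(') = (FIRST(RHS) \ {ε}) ∪ (FOLLOW(S) if ε ∈ FIRST(RHS), i.e. RHS ⇒* ε)
FIRST(L) = { ε }
FIRST(L '(') = { '(' }
ε ∉ FIRST(L '('), so FOLLOW(S) is not added.
PREDICT(S → L '(') = { '(' }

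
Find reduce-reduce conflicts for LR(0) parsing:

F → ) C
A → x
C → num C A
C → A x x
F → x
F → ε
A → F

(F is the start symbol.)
Yes — I8: [A → x .] vs [F → x .]

Augment with F' → F and build the canonical LR(0) collection (I0 = CLOSURE({[F' → . F]}), then GOTO on every symbol after a dot until no new states appear). It has 13 states:
  I0: { [F → . ) C], [F → . x], [F → .], [F' → . F] }  — shift, reduce
  I1: { [A → . F], [A → . x], [C → . A x x], [C → . num C A], [F → ) . C], [F → . ) C], [F → . x], [F → .] }  — shift, reduce
  I2: { [F' → F .] }  — accept
  I3: { [F → x .] }  — reduce
  I4: { [C → A . x x] }  — shift
  I5: { [F → ) C .] }  — reduce
  I6: { [A → F .] }  — reduce
  I7: { [A → . F], [A → . x], [C → . A x x], [C → . num C A], [C → num . C A], [F → . ) C], [F → . x], [F → .] }  — shift, reduce
  I8: { [A → x .], [F → x .] }  — 2 reduces
  I9: { [A → . F], [A → . x], [C → num C . A], [F → . ) C], [F → . x], [F → .] }  — shift, reduce
  I10: { [C → num C A .] }  — reduce
  I11: { [C → A x . x] }  — shift
  I12: { [C → A x x .] }  — reduce

I8 contains complete items [A → x .], [F → x .] — reduce-reduce conflict.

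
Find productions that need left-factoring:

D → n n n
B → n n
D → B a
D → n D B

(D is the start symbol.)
Left-factoring is needed when two productions for the same non-terminal
share a common prefix on the right-hand side.

Productions for D:
  D → n n n
  D → B a
  D → n D B

Found common prefix 'n' in productions for D

Answer: Yes, D has productions with common prefix 'n'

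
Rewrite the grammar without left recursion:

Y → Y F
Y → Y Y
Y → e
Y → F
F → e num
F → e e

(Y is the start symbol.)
Y is directly left-recursive. The standard transformation for
  A → A α₁ | ... | A α_m | β₁ | ... | β_n
is
  A  → β₁ A' | ... | β_n A'
  A' → α₁ A' | ... | α_m A' | ε

Y → e becomes Y → e Y'
Y → F becomes Y → F Y'
Y → Y F becomes Y' → F Y'
Y → Y Y becomes Y' → Y Y'
Add Y' → ε

Productions for other non-terminals are unchanged:
  F → e num
  F → e e

Resulting grammar:
Y → e Y'
Y → F Y'
Y' → F Y'
Y' → Y Y'
Y' → ε
F → e num
F → e e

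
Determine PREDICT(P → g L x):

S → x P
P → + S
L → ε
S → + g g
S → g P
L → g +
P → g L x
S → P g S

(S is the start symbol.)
PREDICT(P → g L x) = (FIRST(RHS) \ {ε}) ∪ (FOLLOW(P) if ε ∈ FIRST(RHS), i.e. RHS ⇒* ε)
FIRST(g L x) = { 'g' }
ε ∉ FIRST(g L x), so FOLLOW(P) is not added.
PREDICT(P → g L x) = { 'g' }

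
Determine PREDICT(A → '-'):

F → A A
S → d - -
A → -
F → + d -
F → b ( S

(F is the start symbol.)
PREDICT(A → '-') = (FIRST(RHS) \ {ε}) ∪ (FOLLOW(A) if ε ∈ FIRST(RHS), i.e. RHS ⇒* ε)
FIRST('-') = { '-' }
ε ∉ FIRST('-'), so FOLLOW(A) is not added.
PREDICT(A → '-') = { '-' }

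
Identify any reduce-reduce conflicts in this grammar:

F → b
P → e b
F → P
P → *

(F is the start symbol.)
No reduce-reduce conflicts

Augment with F' → F and build the canonical LR(0) collection (I0 = CLOSURE({[F' → . F]}), then GOTO on every symbol after a dot until no new states appear). It has 7 states:
  I0: { [F → . P], [F → . b], [F' → . F], [P → . *], [P → . e b] }  — shift
  I1: { [P → * .] }  — reduce
  I2: { [F' → F .] }  — accept
  I3: { [F → P .] }  — reduce
  I4: { [F → b .] }  — reduce
  I5: { [P → e . b] }  — shift
  I6: { [P → e b .] }  — reduce

No state contains more than one complete item.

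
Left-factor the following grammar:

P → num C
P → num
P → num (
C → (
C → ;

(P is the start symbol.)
Left-factoring transforms A → αβ₁ | αβ₂ into A → αA' and A' → β₁ | β₂
(α is the longest common prefix among the alternatives). Repeat until
no nonterminal has two alternatives with a common prefix.

Round 1: P has alternatives sharing prefix 'num'. Introduce P': P → num P'
  Add: P' → C
  Add: P' → ε
  Add: P' → (

No remaining common prefixes — done.

Resulting grammar:
P → num P'
P' → C
P' → ε
P' → (
C → (
C → ;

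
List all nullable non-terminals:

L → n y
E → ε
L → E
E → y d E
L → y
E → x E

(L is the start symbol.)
{ 'E', 'L' }

A non-terminal is nullable if it can derive ε (the empty string): either it has an ε-production, or it has a production whose right-hand side consists entirely of nullable non-terminals.

ε-productions: E → ε
So E is immediately nullable.
L → E: every symbol on the right is nullable, so L is nullable too.
Every non-terminal is now nullable.
Nullable = { 'E', 'L' }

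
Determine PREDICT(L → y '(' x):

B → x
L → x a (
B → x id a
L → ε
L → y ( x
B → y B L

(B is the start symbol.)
PREDICT(L → y '(' x) = (FIRST(RHS) \ {ε}) ∪ (FOLLOW(L) if ε ∈ FIRST(RHS), i.e. RHS ⇒* ε)
FIRST(y '(' x) = { 'y' }
ε ∉ FIRST(y '(' x), so FOLLOW(L) is not added.
PREDICT(L → y '(' x) = { 'y' }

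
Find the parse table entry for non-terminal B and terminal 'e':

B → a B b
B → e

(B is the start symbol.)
To find M[B, 'e'], we find productions for B where 'e' is in the predict set (PREDICT(N → α) = (FIRST(α) \ {ε}) ∪ (FOLLOW(N) if α ⇒* ε)).

B → a B b: PREDICT = { 'a' }
B → e: PREDICT = { 'e' }
  'e' is in predict set, so this production goes in M[B, 'e']

M[B, 'e'] = B → e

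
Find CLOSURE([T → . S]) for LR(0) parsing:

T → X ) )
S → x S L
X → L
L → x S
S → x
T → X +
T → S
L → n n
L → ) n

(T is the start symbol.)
Start with: [T → . S]
  [T → . S] has the dot before S: add [S → . x S L], [S → . x]
No further items can be added.

CLOSURE = { [S → . x S L], [S → . x], [T → . S] }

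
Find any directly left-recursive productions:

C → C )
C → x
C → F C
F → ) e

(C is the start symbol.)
C → C ): LEFT RECURSIVE (starts with C)
C → x: starts with x
C → F C: starts with F
F → ) e: starts with ')'

The grammar has direct left recursion on: C.

Answer: Yes, C is left-recursive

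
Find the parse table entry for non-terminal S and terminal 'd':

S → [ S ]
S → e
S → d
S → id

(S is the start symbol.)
To find M[S, 'd'], we find productions for S where 'd' is in the predict set (PREDICT(N → α) = (FIRST(α) \ {ε}) ∪ (FOLLOW(N) if α ⇒* ε)).

S → [ S ]: PREDICT = { '[' }
S → e: PREDICT = { 'e' }
S → d: PREDICT = { 'd' }
  'd' is in predict set, so this production goes in M[S, 'd']
S → id: PREDICT = { 'id' }

M[S, 'd'] = S → d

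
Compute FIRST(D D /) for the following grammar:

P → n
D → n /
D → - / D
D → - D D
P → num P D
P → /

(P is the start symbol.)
{ '-', 'n' }

FIRST sets of the non-terminals involved (from the grammar, by fixed-point iteration):
  FIRST(D) = { '-', 'n' }

To compute FIRST(D D /), process the symbols left to right:
Symbol D is a non-terminal. Add FIRST(D) \ {ε} = { '-', 'n' }
D is not nullable (ε ∉ FIRST(D)), so stop here.
FIRST(D D /) = { '-', 'n' }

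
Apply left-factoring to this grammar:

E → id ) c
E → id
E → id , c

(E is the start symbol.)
E → id E'
E' → ) c
E' → ε
E' → , c

Left-factoring transforms A → αβ₁ | αβ₂ into A → αA' and A' → β₁ | β₂
(α is the longest common prefix among the alternatives). Repeat until
no nonterminal has two alternatives with a common prefix.

Round 1: E has alternatives sharing prefix 'id'. Introduce E': E → id E'
  Add: E' → ) c
  Add: E' → ε
  Add: E' → , c

No remaining common prefixes — done.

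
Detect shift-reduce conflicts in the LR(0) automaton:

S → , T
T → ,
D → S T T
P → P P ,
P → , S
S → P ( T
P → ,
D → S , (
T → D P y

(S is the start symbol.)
A shift-reduce conflict occurs when an LR(0) state has both:
  - a complete (reduce) item [A → α .] (dot at the end), and
  - a shift item [B → β . c γ] (dot before a terminal).

Augment with S' → S and build the canonical LR(0) collection (I0 = CLOSURE({[S' → . S]}), then GOTO on every symbol after a dot until no new states appear). It has 21 states:
  I0: { [P → . , S], [P → . ,], [P → . P P ,], [S → . , T], [S → . P ( T], [S' → . S] }  — shift
  I1: { [D → . S , (], [D → . S T T], [P → , . S], [P → , .], [P → . , S], [P → . ,], [P → . P P ,], [S → , . T], [S → . , T], [S → . P ( T], [T → . ,], [T → . D P y] }  — shift, reduce
  I2: { [P → . , S], [P → . ,], [P → . P P ,], [P → P . P ,], [S → P . ( T] }  — shift
  I3: { [S' → S .] }  — accept
  I4: { [D → . S , (], [D → . S T T], [P → . , S], [P → . ,], [P → . P P ,], [S → . , T], [S → . P ( T], [S → P ( . T], [T → . ,], [T → . D P y] }  — shift
  I5: { [P → , . S], [P → , .], [P → . , S], [P → . ,], [P → . P P ,], [S → . , T], [S → . P ( T] }  — shift, reduce
  I6: { [P → . , S], [P → . ,], [P → . P P ,], [P → P . P ,], [P → P P . ,] }  — shift
  I7: { [P → , . S], [P → , .], [P → . , S], [P → . ,], [P → . P P ,], [P → P P , .], [S → . , T], [S → . P ( T] }  — shift, 2 reduces
  I8: { [P → , S .] }  — reduce
  I9: { [D → . S , (], [D → . S T T], [P → , . S], [P → , .], [P → . , S], [P → . ,], [P → . P P ,], [S → , . T], [S → . , T], [S → . P ( T], [T → , .], [T → . ,], [T → . D P y] }  — shift, 2 reduces
  I10: { [P → . , S], [P → . ,], [P → . P P ,], [T → D . P y] }  — shift
  I11: { [D → . S , (], [D → . S T T], [D → S . , (], [D → S . T T], [P → . , S], [P → . ,], [P → . P P ,], [S → . , T], [S → . P ( T], [T → . ,], [T → . D P y] }  — shift
  I12: { [S → P ( T .] }  — reduce
  I13: { [D → . S , (], [D → . S T T], [D → S , . (], [P → , . S], [P → , .], [P → . , S], [P → . ,], [P → . P P ,], [S → , . T], [S → . , T], [S → . P ( T], [T → , .], [T → . ,], [T → . D P y] }  — shift, 2 reduces
  I14: { [D → . S , (], [D → . S T T], [D → S T . T], [P → . , S], [P → . ,], [P → . P P ,], [S → . , T], [S → . P ( T], [T → . ,], [T → . D P y] }  — shift
  I15: { [D → S T T .] }  — reduce
  I16: { [D → S , ( .] }  — reduce
  I17: { [D → . S , (], [D → . S T T], [D → S . , (], [D → S . T T], [P → , S .], [P → . , S], [P → . ,], [P → . P P ,], [S → . , T], [S → . P ( T], [T → . ,], [T → . D P y] }  — shift, reduce
  I18: { [S → , T .] }  — reduce
  I19: { [P → . , S], [P → . ,], [P → . P P ,], [P → P . P ,], [T → D P . y] }  — shift
  I20: { [T → D P y .] }  — reduce

I1 contains reduce item [P → , .] and shift items [P → . ,], [P → . , S], [S → . , T], [T → . ,] — shift-reduce conflict.
I5 contains reduce item [P → , .] and shift items [P → . ,], [P → . , S], [S → . , T] — shift-reduce conflict.
I7 contains reduce items [P → , .], [P → P P , .] and shift items [P → . ,], [P → . , S], [S → . , T] — shift-reduce conflict.
I9 contains reduce items [P → , .], [T → , .] and shift items [P → . ,], [P → . , S], [S → . , T], [T → . ,] — shift-reduce conflict.
I13 contains reduce items [P → , .], [T → , .] and shift items [D → S , . (], [P → . ,], [P → . , S], [S → . , T], [T → . ,] — shift-reduce conflict.
I17 contains reduce item [P → , S .] and shift items [D → S . , (], [P → . ,], [P → . , S], [S → . , T], [T → . ,] — shift-reduce conflict.

Answer: Yes — I1: [P → , .] vs [P → . ,]; I5: [P → , .] vs [P → . ,]; I7: [P → , .] vs [P → . ,]; I9: [P → , .] vs [P → . ,]; I13: [P → , .] vs [D → S , . (]; I17: [P → , S .] vs [D → S . , (]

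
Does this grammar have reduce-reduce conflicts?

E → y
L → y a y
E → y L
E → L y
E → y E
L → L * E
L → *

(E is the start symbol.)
No reduce-reduce conflicts

Augment with E' → E and build the canonical LR(0) collection (I0 = CLOSURE({[E' → . E]}), then GOTO on every symbol after a dot until no new states appear). It has 12 states:
  I0: { [E → . L y], [E → . y E], [E → . y L], [E → . y], [E' → . E], [L → . *], [L → . L * E], [L → . y a y] }  — shift
  I1: { [L → * .] }  — reduce
  I2: { [E' → E .] }  — accept
  I3: { [E → L . y], [L → L . * E] }  — shift
  I4: { [E → . L y], [E → . y E], [E → . y L], [E → . y], [E → y . E], [E → y . L], [E → y .], [L → . *], [L → . L * E], [L → . y a y], [L → y . a y] }  — shift, reduce
  I5: { [E → y E .] }  — reduce
  I6: { [E → L . y], [E → y L .], [L → L . * E] }  — shift, reduce
  I7: { [L → y a . y] }  — shift
  I8: { [L → y a y .] }  — reduce
  I9: { [E → . L y], [E → . y E], [E → . y L], [E → . y], [L → . *], [L → . L * E], [L → . y a y], [L → L * . E] }  — shift
  I10: { [E → L y .] }  — reduce
  I11: { [L → L * E .] }  — reduce

No state contains more than one complete item.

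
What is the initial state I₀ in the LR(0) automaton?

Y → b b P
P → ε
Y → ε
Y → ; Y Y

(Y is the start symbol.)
First, augment the grammar with Y' → Y
I₀ = CLOSURE({ [Y' → . Y] }):
  [Y' → . Y] has the dot before Y: add [Y → . b b P], [Y → .], [Y → . ; Y Y]
No further items can be added.

I₀ = { [Y → . ; Y Y], [Y → . b b P], [Y → .], [Y' → . Y] }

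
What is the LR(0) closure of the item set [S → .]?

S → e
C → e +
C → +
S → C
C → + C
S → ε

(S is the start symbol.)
To compute CLOSURE, for each item [A → α.Bβ] where B is a non-terminal, add [B → .γ] for all productions B → γ; repeat for the newly added items until nothing changes.

Start with: [S → .]
The dot is at the end, so nothing is added.

CLOSURE = { [S → .] }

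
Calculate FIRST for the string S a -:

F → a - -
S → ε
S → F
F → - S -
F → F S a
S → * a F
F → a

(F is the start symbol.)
FIRST sets of the non-terminals involved (from the grammar, by fixed-point iteration):
  FIRST(S) = { '*', '-', 'a', ε }

To compute FIRST(S a -), process the symbols left to right:
Symbol S is a non-terminal. Add FIRST(S) \ {ε} = { '*', '-', 'a' }
S is nullable (ε ∈ FIRST(S)), continue to the next symbol.
Symbol a is a terminal. Add 'a' and stop.
FIRST(S a -) = { '*', '-', 'a' }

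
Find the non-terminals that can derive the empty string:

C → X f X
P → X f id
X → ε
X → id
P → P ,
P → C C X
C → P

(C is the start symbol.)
{ 'X' }

A non-terminal is nullable if it can derive ε (the empty string): either it has an ε-production, or it has a production whose right-hand side consists entirely of nullable non-terminals.

ε-productions: X → ε
So X is immediately nullable.
No further non-terminal can be added: every production for the remaining non-terminals contains a terminal or a non-nullable non-terminal.
Nullable = { 'X' }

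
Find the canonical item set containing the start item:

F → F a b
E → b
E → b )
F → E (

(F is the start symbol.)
{ [E → . b )], [E → . b], [F → . E (], [F → . F a b], [F' → . F] }

First, augment the grammar with F' → F
I₀ = CLOSURE({ [F' → . F] }):
  [F' → . F] has the dot before F: add [F → . F a b], [F → . E (]
  [F → . E (] has the dot before E: add [E → . b], [E → . b )]
No further items can be added.

I₀ = { [E → . b )], [E → . b], [F → . E (], [F → . F a b], [F' → . F] }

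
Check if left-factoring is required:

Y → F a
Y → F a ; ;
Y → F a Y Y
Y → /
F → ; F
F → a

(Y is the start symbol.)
Left-factoring is needed when two productions for the same non-terminal
share a common prefix on the right-hand side.

Productions for Y:
  Y → F a
  Y → F a ; ;
  Y → F a Y Y
  Y → /
Productions for F:
  F → ; F
  F → a

Found common prefix 'F a' in productions for Y

Answer: Yes, Y has productions with common prefix 'F a'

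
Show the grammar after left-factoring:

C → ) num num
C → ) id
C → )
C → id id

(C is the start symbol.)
C → ) C'
C' → num num
C' → id
C' → ε
C → id id

Left-factoring transforms A → αβ₁ | αβ₂ into A → αA' and A' → β₁ | β₂
(α is the longest common prefix among the alternatives). Repeat until
no nonterminal has two alternatives with a common prefix.

Round 1: C has alternatives sharing prefix ')'. Introduce C': C → ) C'
  Add: C' → num num
  Add: C' → id
  Add: C' → ε

No remaining common prefixes — done.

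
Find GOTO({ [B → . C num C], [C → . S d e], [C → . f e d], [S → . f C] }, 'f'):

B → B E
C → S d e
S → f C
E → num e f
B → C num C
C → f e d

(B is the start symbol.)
GOTO(I, 'f') = CLOSURE({ [A → αX.β] : [A → α.Xβ] ∈ I, X = 'f' })

Items with dot before 'f', with the dot advanced:
  [C → . f e d] → [C → f . e d]
  [S → . f C] → [S → f . C]
Closure of the advanced items:
  [S → f . C] has the dot before C: add [C → . S d e], [C → . f e d]
  [C → . S d e] has the dot before S: add [S → . f C]

GOTO = { [C → . S d e], [C → . f e d], [C → f . e d], [S → . f C], [S → f . C] }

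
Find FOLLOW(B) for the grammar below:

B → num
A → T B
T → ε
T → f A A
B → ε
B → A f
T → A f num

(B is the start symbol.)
{ $, 'f', 'num' }

B is the start symbol, so $ ∈ FOLLOW(B).
In A → T B: B is at the end, add FOLLOW(A)

The FOLLOW sets referred to above (computed the same way, to a fixed point):
  FOLLOW(A) = { 'f', 'num' }

Taking the union: FOLLOW(B) = { $, 'f', 'num' }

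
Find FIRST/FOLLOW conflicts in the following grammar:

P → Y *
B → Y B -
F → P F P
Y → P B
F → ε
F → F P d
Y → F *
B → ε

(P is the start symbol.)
Yes. B → Y B '-' with FOLLOW(B) on { '*' }; F → P F P with FOLLOW(F) on { '*' }; F → F P d with FOLLOW(F) on { '*' }

A FIRST/FOLLOW conflict occurs when a non-terminal N has a nullable alternative N → β (β ⇒* ε) and another alternative N → α with FIRST(α) ∩ FOLLOW(N) ≠ ∅: on such a lookahead the parser cannot decide between expanding α and letting N vanish via β.

Nullable non-terminals: B, F.
FIRST sets used below: FIRST(Y) = { '*' }, FIRST(P) = { '*' }, FIRST(F) = { '*', ε }

B: nullable alternative(s) B → ε; FOLLOW(B) = { '*', '-' }
  B → Y B -: FIRST \ {ε} = { '*' } — overlaps FOLLOW(B) on { '*' }: CONFLICT
  B → ε: FIRST \ {ε} = { } — this is the only nullable alternative, skip

F: nullable alternative(s) F → ε; FOLLOW(F) = { '*' }
  F → P F P: FIRST \ {ε} = { '*' } — overlaps FOLLOW(F) on { '*' }: CONFLICT
  F → ε: FIRST \ {ε} = { } — this is the only nullable alternative, skip
  F → F P d: FIRST \ {ε} = { '*' } — overlaps FOLLOW(F) on { '*' }: CONFLICT

P, Y have no nullable alternative, so no FIRST/FOLLOW check is needed there.

So the grammar has 3 FIRST/FOLLOW conflicts (marked CONFLICT above).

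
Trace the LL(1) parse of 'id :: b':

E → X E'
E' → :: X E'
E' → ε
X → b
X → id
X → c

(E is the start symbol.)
LL(1) parsing maintains a stack (initially the start symbol over $) and the input. At each step: if the stack top is a terminal, match it against the current input token; if it is a non-terminal N, replace it with the RHS of M[N, lookahead] (the unique production whose predict set contains the lookahead).

Stack is shown with the top on the left.

Stack      Input      Action
----------------------------
E $        id :: b $  output E → X E'
X E' $     id :: b $  output X → id
id E' $    id :: b $  match 'id'
E' $       :: b $     output E' → :: X E'
:: X E' $  :: b $     match '::'
X E' $     b $        output X → b
b E' $     b $        match 'b'
E' $       $          output E' → ε
$          $          accept

The string is accepted.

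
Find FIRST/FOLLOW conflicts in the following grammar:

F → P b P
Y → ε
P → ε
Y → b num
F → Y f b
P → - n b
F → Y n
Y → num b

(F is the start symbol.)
Nullable non-terminals: P, Y.

P: nullable alternative(s) P → ε; FOLLOW(P) = { $, 'b' }
  P → ε: FIRST \ {ε} = { } — this is the only nullable alternative, skip
  P → - n b: FIRST \ {ε} = { '-' } — disjoint from FOLLOW(P)

Y: nullable alternative(s) Y → ε; FOLLOW(Y) = { 'f', 'n' }
  Y → ε: FIRST \ {ε} = { } — this is the only nullable alternative, skip
  Y → b num: FIRST \ {ε} = { 'b' } — disjoint from FOLLOW(Y)
  Y → num b: FIRST \ {ε} = { 'num' } — disjoint from FOLLOW(Y)

F has no nullable alternative, so no FIRST/FOLLOW check is needed there.

No FIRST/FOLLOW conflicts found.

Answer: No FIRST/FOLLOW conflicts.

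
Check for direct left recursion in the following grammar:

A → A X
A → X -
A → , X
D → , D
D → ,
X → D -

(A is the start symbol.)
Direct left recursion occurs when N → N α for some non-terminal N (the right-hand side begins with the left-hand side itself).

A → A X: LEFT RECURSIVE (starts with A)
A → X -: starts with X
A → , X: starts with ','
D → , D: starts with ','
D → ,: starts with ','
X → D -: starts with D

The grammar has direct left recursion on: A.

Answer: Yes, A is left-recursive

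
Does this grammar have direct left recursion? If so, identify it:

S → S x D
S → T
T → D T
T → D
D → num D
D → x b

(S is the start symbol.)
Yes, S is left-recursive

Direct left recursion occurs when N → N α for some non-terminal N (the right-hand side begins with the left-hand side itself).

S → S x D: LEFT RECURSIVE (starts with S)
S → T: starts with T
T → D T: starts with D
T → D: starts with D
D → num D: starts with num
D → x b: starts with x

The grammar has direct left recursion on: S.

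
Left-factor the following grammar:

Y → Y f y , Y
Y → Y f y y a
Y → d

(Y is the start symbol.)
Left-factoring transforms A → αβ₁ | αβ₂ into A → αA' and A' → β₁ | β₂
(α is the longest common prefix among the alternatives). Repeat until
no nonterminal has two alternatives with a common prefix.

Round 1: Y has alternatives sharing prefix 'Y f y'. Introduce Y': Y → Y f y Y'
  Add: Y' → , Y
  Add: Y' → y a

No remaining common prefixes — done.

Resulting grammar:
Y → Y f y Y'
Y' → , Y
Y' → y a
Y → d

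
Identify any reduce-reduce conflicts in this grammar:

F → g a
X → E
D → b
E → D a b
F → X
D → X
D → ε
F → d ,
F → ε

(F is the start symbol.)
Yes — I0: [D → .] vs [F → .]; I4: [D → X .] vs [F → X .]

A reduce-reduce conflict occurs when an LR(0) state has two complete items [A → α .] and [B → β .] — both call for a reduction, and with no lookahead the parser cannot choose between them.

Augment with F' → F and build the canonical LR(0) collection (I0 = CLOSURE({[F' → . F]}), then GOTO on every symbol after a dot until no new states appear). It has 12 states:
  I0: { [D → . X], [D → . b], [D → .], [E → . D a b], [F → . X], [F → . d ,], [F → . g a], [F → .], [F' → . F], [X → . E] }  — shift, 2 reduces
  I1: { [E → D . a b] }  — shift
  I2: { [X → E .] }  — reduce
  I3: { [F' → F .] }  — accept
  I4: { [D → X .], [F → X .] }  — 2 reduces
  I5: { [D → b .] }  — reduce
  I6: { [F → d . ,] }  — shift
  I7: { [F → g . a] }  — shift
  I8: { [F → g a .] }  — reduce
  I9: { [F → d , .] }  — reduce
  I10: { [E → D a . b] }  — shift
  I11: { [E → D a b .] }  — reduce

I0 contains complete items [D → .], [F → .] — reduce-reduce conflict.
I4 contains complete items [D → X .], [F → X .] — reduce-reduce conflict.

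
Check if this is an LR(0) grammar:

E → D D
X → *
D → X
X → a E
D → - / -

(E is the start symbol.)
Augment with E' → E and build the canonical LR(0) collection (I0 = CLOSURE({[E' → . E]}), then GOTO on every symbol after a dot until no new states appear). It has 11 states:
  I0: { [D → . - / -], [D → . X], [E → . D D], [E' → . E], [X → . *], [X → . a E] }  — shift
  I1: { [X → * .] }  — reduce
  I2: { [D → - . / -] }  — shift
  I3: { [D → . - / -], [D → . X], [E → D . D], [X → . *], [X → . a E] }  — shift
  I4: { [E' → E .] }  — accept
  I5: { [D → X .] }  — reduce
  I6: { [D → . - / -], [D → . X], [E → . D D], [X → . *], [X → . a E], [X → a . E] }  — shift
  I7: { [X → a E .] }  — reduce
  I8: { [E → D D .] }  — reduce
  I9: { [D → - / . -] }  — shift
  I10: { [D → - / - .] }  — reduce

Every state is either a pure shift/goto state or contains exactly one complete item and nothing to shift — no conflicts. The grammar is LR(0).

Answer: Yes, the grammar is LR(0)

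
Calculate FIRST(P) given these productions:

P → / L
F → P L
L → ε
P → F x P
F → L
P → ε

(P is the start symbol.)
FIRST sets of the other non-terminals involved (by the same procedure, iterated to a fixed point):
  FIRST(F) = { '/', 'x', ε }

From P → / L:
  - '/' is a terminal: add '/' and stop
From P → F x P:
  - F is a non-terminal: add FIRST(F) \ {ε} = { '/', 'x' }
    F is nullable, so continue to the next symbol
  - x is a terminal: add 'x' and stop
From P → ε:
  - ε-production, so ε ∈ FIRST(P)

Collecting: FIRST(P) = { '/', 'x', ε }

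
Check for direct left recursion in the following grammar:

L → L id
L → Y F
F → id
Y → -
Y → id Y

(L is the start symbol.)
L → L id: LEFT RECURSIVE (starts with L)
L → Y F: starts with Y
F → id: starts with id
Y → -: starts with '-'
Y → id Y: starts with id

The grammar has direct left recursion on: L.

Answer: Yes, L is left-recursive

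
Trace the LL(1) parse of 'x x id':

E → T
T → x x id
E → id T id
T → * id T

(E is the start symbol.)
LL(1) parsing maintains a stack (initially the start symbol over $) and the input. At each step: if the stack top is a terminal, match it against the current input token; if it is a non-terminal N, replace it with the RHS of M[N, lookahead] (the unique production whose predict set contains the lookahead).

Stack is shown with the top on the left.

Stack     Input     Action
--------------------------
E $       x x id $  output E → T
T $       x x id $  output T → x x id
x x id $  x x id $  match 'x'
x id $    x id $    match 'x'
id $      id $      match 'id'
$         $         accept

The string is accepted.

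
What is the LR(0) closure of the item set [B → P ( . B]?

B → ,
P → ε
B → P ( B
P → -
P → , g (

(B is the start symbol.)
{ [B → . ,], [B → . P ( B], [B → P ( . B], [P → . , g (], [P → . -], [P → .] }

Start with: [B → P ( . B]
  [B → P ( . B] has the dot before B: add [B → . ,], [B → . P ( B]
  [B → . P ( B] has the dot before P: add [P → .], [P → . -], [P → . , g (]
No further items can be added.

CLOSURE = { [B → . ,], [B → . P ( B], [B → P ( . B], [P → . , g (], [P → . -], [P → .] }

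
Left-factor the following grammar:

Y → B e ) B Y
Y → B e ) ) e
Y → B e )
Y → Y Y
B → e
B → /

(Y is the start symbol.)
Left-factoring transforms A → αβ₁ | αβ₂ into A → αA' and A' → β₁ | β₂
(α is the longest common prefix among the alternatives). Repeat until
no nonterminal has two alternatives with a common prefix.

Round 1: Y has alternatives sharing prefix 'B e )'. Introduce Y': Y → B e ) Y'
  Add: Y' → B Y
  Add: Y' → ) e
  Add: Y' → ε

No remaining common prefixes — done.

Resulting grammar:
Y → B e ) Y'
Y' → B Y
Y' → ) e
Y' → ε
Y → Y Y
B → e
B → /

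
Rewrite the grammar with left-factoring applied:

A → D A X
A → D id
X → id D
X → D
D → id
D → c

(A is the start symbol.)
Left-factoring transforms A → αβ₁ | αβ₂ into A → αA' and A' → β₁ | β₂
(α is the longest common prefix among the alternatives). Repeat until
no nonterminal has two alternatives with a common prefix.

Round 1: A has alternatives sharing prefix 'D'. Introduce A': A → D A'
  Add: A' → A X
  Add: A' → id

No remaining common prefixes — done.

Resulting grammar:
A → D A'
A' → A X
A' → id
X → id D
X → D
D → id
D → c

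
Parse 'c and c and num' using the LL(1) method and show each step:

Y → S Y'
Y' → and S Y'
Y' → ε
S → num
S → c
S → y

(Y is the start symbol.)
Stack is shown with the top on the left.

Stack       Input              Action
-------------------------------------
Y $         c and c and num $  output Y → S Y'
S Y' $      c and c and num $  output S → c
c Y' $      c and c and num $  match 'c'
Y' $        and c and num $    output Y' → and S Y'
and S Y' $  and c and num $    match 'and'
S Y' $      c and num $        output S → c
c Y' $      c and num $        match 'c'
Y' $        and num $          output Y' → and S Y'
and S Y' $  and num $          match 'and'
S Y' $      num $              output S → num
num Y' $    num $              match 'num'
Y' $        $                  output Y' → ε
$           $                  accept

The string is accepted.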